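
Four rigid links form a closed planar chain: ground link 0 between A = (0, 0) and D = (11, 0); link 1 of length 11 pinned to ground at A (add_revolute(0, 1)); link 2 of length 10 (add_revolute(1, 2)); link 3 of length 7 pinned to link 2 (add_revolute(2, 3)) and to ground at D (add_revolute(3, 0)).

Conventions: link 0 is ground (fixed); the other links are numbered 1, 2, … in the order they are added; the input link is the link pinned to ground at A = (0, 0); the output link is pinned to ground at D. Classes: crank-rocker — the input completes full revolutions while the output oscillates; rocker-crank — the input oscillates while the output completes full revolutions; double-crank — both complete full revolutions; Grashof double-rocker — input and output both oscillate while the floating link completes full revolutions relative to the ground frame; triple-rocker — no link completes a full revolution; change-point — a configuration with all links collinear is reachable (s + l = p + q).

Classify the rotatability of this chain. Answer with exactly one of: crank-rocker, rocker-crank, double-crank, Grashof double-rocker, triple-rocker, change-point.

lengths: ground=11, input=11, coupler=10, output=7
sorted: s=7 (shortest), l=11 (longest), p+q=21
s + l = 18 vs p + q = 21
s + l < p + q (Grashof) with shortest = output link → rocker-crank

rocker-crank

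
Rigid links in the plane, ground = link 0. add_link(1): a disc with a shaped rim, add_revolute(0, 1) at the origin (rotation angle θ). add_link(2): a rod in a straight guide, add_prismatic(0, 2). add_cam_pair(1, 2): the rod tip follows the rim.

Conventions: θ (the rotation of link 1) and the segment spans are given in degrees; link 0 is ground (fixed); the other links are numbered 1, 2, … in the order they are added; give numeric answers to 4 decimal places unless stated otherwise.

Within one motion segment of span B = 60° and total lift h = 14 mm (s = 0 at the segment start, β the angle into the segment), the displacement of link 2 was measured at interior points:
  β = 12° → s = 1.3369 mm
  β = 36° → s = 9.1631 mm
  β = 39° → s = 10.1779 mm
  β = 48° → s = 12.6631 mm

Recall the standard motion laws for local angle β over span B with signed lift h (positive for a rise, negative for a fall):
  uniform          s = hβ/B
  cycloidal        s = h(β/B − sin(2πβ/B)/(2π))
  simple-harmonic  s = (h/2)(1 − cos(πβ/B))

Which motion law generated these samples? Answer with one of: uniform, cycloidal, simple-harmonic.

candidates at β/B = r: uniform s = h·r (linear in β); cycloidal s = h·(r − sin(2πr)/(2π)); simple-harmonic s = (h/2)(1 − cos(πr))
β=12°: printed 1.3369 | uniform 2.8000, cycloidal 0.6809, simple-harmonic 1.3369
β=36°: printed 9.1631 | uniform 8.4000, cycloidal 9.7097, simple-harmonic 9.1631
β=39°: printed 10.1779 | uniform 9.1000, cycloidal 10.9026, simple-harmonic 10.1779
β=48°: printed 12.6631 | uniform 11.2000, cycloidal 13.3191, simple-harmonic 12.6631
only one law matches every sample → simple-harmonic

simple-harmonic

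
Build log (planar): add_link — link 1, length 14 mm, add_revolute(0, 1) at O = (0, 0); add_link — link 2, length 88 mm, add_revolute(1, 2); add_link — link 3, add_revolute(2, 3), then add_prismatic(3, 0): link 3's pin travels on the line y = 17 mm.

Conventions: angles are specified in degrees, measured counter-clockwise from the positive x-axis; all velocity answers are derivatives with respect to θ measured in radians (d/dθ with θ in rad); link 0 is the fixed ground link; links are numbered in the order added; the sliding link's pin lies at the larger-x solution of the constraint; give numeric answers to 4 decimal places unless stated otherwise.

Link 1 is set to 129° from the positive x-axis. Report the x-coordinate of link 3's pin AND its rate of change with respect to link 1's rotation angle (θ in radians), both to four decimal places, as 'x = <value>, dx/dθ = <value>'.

geometry: r = 14 mm, L = 88 mm, e = 17 mm
crank pin P = (r cos θ, r sin θ) = (-8.810485, 10.880043)
h = r sin θ − e = 10.880043 − 17 = -6.119957
x = r cos θ + √(L² − h²) = -8.810485 + 87.786936 = 78.976451
dx/dθ = −r sin θ − h·r cos θ/√(L² − h²) (θ in radians; h = -6.119957) = -11.494255

x = 78.9765, dx/dθ = -11.4943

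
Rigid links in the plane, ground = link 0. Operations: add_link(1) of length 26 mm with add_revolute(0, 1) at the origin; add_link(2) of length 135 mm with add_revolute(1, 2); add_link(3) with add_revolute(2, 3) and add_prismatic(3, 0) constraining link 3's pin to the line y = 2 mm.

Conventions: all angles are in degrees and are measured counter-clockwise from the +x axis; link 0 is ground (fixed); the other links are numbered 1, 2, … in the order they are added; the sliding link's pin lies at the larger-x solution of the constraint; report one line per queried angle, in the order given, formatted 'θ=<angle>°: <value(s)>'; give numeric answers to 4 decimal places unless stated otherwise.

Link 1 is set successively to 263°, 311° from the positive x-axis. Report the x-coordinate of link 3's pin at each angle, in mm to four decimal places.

geometry: r = 26 mm, L = 135 mm, e = 2 mm
θ=263°: crank pin P = (r cos θ, r sin θ) = (-3.168603, -25.806200)
θ=263°: h = r sin θ − e = -25.806200 − 2 = -27.806200
θ=263°: x = r cos θ + √(L² − h²) = -3.168603 + 132.105319 = 128.936716
θ=311°: crank pin P = (r cos θ, r sin θ) = (17.057535, -19.622449)
θ=311°: h = r sin θ − e = -19.622449 − 2 = -21.622449
θ=311°: x = r cos θ + √(L² − h²) = 17.057535 + 133.257156 = 150.314691

θ=263°: 128.9367
θ=311°: 150.3147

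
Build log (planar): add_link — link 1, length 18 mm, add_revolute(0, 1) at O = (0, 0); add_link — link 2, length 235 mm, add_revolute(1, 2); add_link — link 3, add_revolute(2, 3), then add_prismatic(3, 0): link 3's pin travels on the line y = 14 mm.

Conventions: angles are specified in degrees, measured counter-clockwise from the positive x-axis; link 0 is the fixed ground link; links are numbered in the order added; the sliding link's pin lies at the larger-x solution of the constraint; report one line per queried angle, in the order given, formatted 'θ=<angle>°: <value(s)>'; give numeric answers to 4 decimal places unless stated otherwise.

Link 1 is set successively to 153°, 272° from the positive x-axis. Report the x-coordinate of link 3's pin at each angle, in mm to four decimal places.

geometry: r = 18 mm, L = 235 mm, e = 14 mm
θ=153°: crank pin P = (r cos θ, r sin θ) = (-16.038117, 8.171829)
θ=153°: h = r sin θ − e = 8.171829 − 14 = -5.828171
θ=153°: x = r cos θ + √(L² − h²) = -16.038117 + 234.927717 = 218.889600
θ=272°: crank pin P = (r cos θ, r sin θ) = (0.628191, -17.989035)
θ=272°: h = r sin θ − e = -17.989035 − 14 = -31.989035
θ=272°: x = r cos θ + √(L² − h²) = 0.628191 + 232.812589 = 233.440780

θ=153°: 218.8896
θ=272°: 233.4408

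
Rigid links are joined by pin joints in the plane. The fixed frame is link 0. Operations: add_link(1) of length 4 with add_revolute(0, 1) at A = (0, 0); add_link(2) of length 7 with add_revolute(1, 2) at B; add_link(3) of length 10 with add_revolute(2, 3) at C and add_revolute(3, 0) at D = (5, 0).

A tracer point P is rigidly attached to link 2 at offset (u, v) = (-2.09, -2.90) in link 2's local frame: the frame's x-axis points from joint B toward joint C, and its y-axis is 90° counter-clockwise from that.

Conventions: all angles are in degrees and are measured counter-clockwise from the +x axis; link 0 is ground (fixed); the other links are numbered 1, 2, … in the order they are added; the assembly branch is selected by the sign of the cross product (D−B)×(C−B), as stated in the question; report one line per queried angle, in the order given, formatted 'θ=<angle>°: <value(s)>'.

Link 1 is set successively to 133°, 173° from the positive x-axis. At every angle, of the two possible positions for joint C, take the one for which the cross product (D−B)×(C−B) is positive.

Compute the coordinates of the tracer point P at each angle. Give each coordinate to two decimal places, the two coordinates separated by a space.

A=(0,0), D=(5.00,0)
θ=133°: B = A + 4.00·(cos133°, sin133°) = (-2.7280, 2.9254)
θ=133°: |BD| = 8.2632
θ=133°: circle(B,7.00) ∩ circle(D,10.00): a=1.0456, h=6.9215
θ=133°:   candidates: C₊=(0.7003,9.0284) cross=57.193; C₋=(-4.2005,-3.9180) cross=-57.193
θ=133°:   branch + wants cross > 0 → take C=(0.7003,9.0284) (cross=57.193)
θ=133°: ex = (C−B)/|BC| = (0.4898,0.8719); ey = (-0.8719,0.4898)
θ=133°: P = B + -2.09·ex + -2.90·ey = (-1.2232,-0.3171)
θ=173°: B = A + 4.00·(cos173°, sin173°) = (-3.9702, 0.4875)
θ=173°: |BD| = 8.9834
θ=173°: circle(B,7.00) ∩ circle(D,10.00): a=1.6531, h=6.8020
θ=173°:   candidates: C₊=(-1.9504,7.1897) cross=61.105; C₋=(-2.6886,-6.3942) cross=-61.105
θ=173°:   branch + wants cross > 0 → take C=(-1.9504,7.1897) (cross=61.105)
θ=173°: ex = (C−B)/|BC| = (0.2885,0.9575); ey = (-0.9575,0.2885)
θ=173°: P = B + -2.09·ex + -2.90·ey = (-1.7966,-2.3504)

θ=133°: -1.22 -0.32
θ=173°: -1.80 -2.35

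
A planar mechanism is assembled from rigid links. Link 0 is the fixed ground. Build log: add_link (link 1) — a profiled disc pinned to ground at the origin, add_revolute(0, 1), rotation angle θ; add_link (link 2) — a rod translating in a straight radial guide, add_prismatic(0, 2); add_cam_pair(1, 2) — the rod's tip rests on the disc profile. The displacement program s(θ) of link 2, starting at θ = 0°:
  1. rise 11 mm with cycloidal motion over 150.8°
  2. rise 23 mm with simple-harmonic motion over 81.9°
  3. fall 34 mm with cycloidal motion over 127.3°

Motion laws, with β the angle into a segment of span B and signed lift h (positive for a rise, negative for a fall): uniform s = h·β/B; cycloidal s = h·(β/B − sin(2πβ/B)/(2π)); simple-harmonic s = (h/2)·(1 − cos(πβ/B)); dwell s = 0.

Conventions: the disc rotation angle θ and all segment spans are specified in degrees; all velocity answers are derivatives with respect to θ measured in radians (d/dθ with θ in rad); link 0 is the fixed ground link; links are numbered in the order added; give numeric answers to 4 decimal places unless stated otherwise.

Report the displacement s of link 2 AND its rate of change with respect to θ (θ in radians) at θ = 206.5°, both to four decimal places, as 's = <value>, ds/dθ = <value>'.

seg 1 [0°–150.8°] cycloidal, h=11: full span → s += 11 → s = 11.0000
seg 2 [150.8°–232.7°] simple-harmonic, h=23: θ=206.5° here. β=55.7, B=81.9. 23/2·(1 − cos(π·0.6801)) = 17.6650 → s = 28.6650
velocity in seg [150.8°–232.7°] (simple-harmonic), θ in radians: β = 55.7° = 0.9721 rad, B = 81.9° = 1.4294 rad; ds/dθ = (πh/(2B)) sin(πβ/B) = (π·23/(2·1.4294)) sin(π·0.6801) = 21.335999 mm/rad

s = 28.6650, ds/dθ = 21.3360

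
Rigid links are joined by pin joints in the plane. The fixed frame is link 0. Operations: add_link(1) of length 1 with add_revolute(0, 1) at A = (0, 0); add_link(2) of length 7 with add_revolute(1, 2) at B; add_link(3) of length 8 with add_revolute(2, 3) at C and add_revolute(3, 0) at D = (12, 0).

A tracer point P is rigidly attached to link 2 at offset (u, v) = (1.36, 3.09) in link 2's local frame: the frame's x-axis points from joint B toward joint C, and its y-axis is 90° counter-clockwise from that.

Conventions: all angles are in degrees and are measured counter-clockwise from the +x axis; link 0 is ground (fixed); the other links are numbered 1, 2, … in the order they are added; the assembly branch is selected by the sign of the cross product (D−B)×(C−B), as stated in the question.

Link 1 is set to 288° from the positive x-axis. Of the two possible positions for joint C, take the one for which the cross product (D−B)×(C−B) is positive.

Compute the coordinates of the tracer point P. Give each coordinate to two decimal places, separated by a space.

A=(0,0), D=(12.00,0)
B = A + 1.00·(cos288°, sin288°) = (0.3090, -0.9511)
|BD| = 11.7296
circle(B,7.00) ∩ circle(D,8.00): a=5.2254, h=4.6578
  candidates: C₊=(5.1395,4.1151) cross=54.634; C₋=(5.8949,-5.1699) cross=-54.634
  branch + wants cross > 0 → take C=(5.1395,4.1151) (cross=54.634)
ex = (C−B)/|BC| = (0.6901,0.7237); ey = (-0.7237,0.6901)
P = B + 1.36·ex + 3.09·ey = (-0.9888,2.1656)

-0.99 2.17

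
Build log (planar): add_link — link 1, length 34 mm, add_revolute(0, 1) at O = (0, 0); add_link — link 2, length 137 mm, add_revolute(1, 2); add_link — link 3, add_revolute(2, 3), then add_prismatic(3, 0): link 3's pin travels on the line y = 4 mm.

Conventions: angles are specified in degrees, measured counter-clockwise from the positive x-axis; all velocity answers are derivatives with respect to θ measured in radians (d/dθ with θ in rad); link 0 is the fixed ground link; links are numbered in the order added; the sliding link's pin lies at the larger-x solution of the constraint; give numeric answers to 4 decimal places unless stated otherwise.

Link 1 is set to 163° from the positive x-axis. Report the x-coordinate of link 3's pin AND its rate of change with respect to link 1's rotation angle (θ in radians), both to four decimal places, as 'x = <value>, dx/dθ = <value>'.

geometry: r = 34 mm, L = 137 mm, e = 4 mm
crank pin P = (r cos θ, r sin θ) = (-32.514362, 9.940638)
h = r sin θ − e = 9.940638 − 4 = 5.940638
x = r cos θ + √(L² − h²) = -32.514362 + 136.871139 = 104.356778
dx/dθ = −r sin θ − h·r cos θ/√(L² − h²) (θ in radians; h = 5.940638) = -8.529412

x = 104.3568, dx/dθ = -8.5294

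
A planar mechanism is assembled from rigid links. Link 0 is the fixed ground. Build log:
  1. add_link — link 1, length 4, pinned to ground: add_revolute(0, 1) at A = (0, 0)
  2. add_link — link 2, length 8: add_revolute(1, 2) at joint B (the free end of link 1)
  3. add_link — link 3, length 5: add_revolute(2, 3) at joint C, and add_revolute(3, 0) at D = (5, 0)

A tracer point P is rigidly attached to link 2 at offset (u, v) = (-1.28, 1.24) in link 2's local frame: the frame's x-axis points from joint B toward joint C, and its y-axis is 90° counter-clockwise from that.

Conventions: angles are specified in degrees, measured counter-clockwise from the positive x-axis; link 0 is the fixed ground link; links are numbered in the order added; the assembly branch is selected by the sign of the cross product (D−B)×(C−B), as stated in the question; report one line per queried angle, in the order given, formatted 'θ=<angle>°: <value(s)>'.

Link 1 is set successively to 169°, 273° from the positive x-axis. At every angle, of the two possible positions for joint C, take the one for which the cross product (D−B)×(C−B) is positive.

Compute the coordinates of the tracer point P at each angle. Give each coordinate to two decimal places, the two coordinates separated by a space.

A=(0,0), D=(5.00,0)
θ=169°: B = A + 4.00·(cos169°, sin169°) = (-3.9265, 0.7632)
θ=169°: |BD| = 8.9591
θ=169°: circle(B,8.00) ∩ circle(D,5.00): a=6.6561, h=4.4381
θ=169°:   candidates: C₊=(3.0835,4.6181) cross=39.761; C₋=(2.3273,-4.2257) cross=-39.761
θ=169°:   branch + wants cross > 0 → take C=(3.0835,4.6181) (cross=39.761)
θ=169°: ex = (C−B)/|BC| = (0.8762,0.4819); ey = (-0.4819,0.8762)
θ=169°: P = B + -1.28·ex + 1.24·ey = (-5.6456,1.2330)
θ=273°: B = A + 4.00·(cos273°, sin273°) = (0.2093, -3.9945)
θ=273°: |BD| = 6.2375
θ=273°: circle(B,8.00) ∩ circle(D,5.00): a=6.2450, h=5.0000
θ=273°:   candidates: C₊=(1.8037,3.8450) cross=31.188; C₋=(8.2078,-3.8354) cross=-31.188
θ=273°:   branch + wants cross > 0 → take C=(1.8037,3.8450) (cross=31.188)
θ=273°: ex = (C−B)/|BC| = (0.1993,0.9799); ey = (-0.9799,0.1993)
θ=273°: P = B + -1.28·ex + 1.24·ey = (-1.2609,-5.0017)

θ=169°: -5.65 1.23
θ=273°: -1.26 -5.00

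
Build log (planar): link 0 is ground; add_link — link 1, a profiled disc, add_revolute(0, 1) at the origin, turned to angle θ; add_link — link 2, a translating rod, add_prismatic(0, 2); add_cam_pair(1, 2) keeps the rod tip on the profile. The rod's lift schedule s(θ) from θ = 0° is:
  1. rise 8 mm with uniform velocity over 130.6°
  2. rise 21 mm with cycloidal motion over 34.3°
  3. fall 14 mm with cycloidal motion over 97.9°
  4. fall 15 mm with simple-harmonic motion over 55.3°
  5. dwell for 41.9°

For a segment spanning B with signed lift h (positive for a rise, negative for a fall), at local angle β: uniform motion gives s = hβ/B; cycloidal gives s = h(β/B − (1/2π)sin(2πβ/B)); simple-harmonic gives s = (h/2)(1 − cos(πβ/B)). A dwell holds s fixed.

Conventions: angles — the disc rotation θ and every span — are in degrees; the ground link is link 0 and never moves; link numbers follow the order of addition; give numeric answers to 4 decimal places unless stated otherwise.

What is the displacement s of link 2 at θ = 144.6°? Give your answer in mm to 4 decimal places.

seg 1 [0°–130.6°] uniform, h=8: full span → s += 8 → s = 8.0000
seg 2 [130.6°–164.9°] cycloidal, h=21: θ=144.6° here. β=14, B=34.3. 21·(0.4082 − sin(2π·0.4082)/(2π)) = 6.7481 → s = 14.7481

14.7481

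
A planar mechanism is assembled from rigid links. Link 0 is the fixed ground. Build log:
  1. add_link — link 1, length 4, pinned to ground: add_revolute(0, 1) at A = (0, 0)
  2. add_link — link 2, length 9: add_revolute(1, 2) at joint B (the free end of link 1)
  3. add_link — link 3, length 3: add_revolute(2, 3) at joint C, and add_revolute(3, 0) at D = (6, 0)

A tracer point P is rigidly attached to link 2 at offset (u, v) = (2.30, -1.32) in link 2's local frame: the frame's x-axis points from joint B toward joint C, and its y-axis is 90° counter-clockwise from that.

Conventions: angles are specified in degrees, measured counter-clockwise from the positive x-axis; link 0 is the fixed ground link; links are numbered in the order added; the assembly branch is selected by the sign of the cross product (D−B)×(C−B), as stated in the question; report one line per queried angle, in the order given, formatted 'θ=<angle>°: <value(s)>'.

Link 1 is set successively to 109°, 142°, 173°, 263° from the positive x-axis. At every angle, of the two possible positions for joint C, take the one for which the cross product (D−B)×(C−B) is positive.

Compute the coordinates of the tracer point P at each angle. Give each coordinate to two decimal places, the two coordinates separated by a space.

A=(0,0), D=(6.00,0)
θ=109°: B = A + 4.00·(cos109°, sin109°) = (-1.3023, 3.7821)
θ=109°: |BD| = 8.2236
θ=109°: circle(B,9.00) ∩ circle(D,3.00): a=8.4894, h=2.9882
θ=109°:   candidates: C₊=(7.6104,2.5311) cross=24.574; C₋=(4.8618,-2.7757) cross=-24.574
θ=109°:   branch + wants cross > 0 → take C=(7.6104,2.5311) (cross=24.574)
θ=109°: ex = (C−B)/|BC| = (0.9903,-0.1390); ey = (0.1390,0.9903)
θ=109°: P = B + 2.30·ex + -1.32·ey = (0.7919,2.1552)
θ=142°: B = A + 4.00·(cos142°, sin142°) = (-3.1520, 2.4626)
θ=142°: |BD| = 9.4776
θ=142°: circle(B,9.00) ∩ circle(D,3.00): a=8.5372, h=2.8488
θ=142°:   candidates: C₊=(5.8322,2.9953) cross=27.000; C₋=(4.3517,-2.5066) cross=-27.000
θ=142°:   branch + wants cross > 0 → take C=(5.8322,2.9953) (cross=27.000)
θ=142°: ex = (C−B)/|BC| = (0.9982,0.0592); ey = (-0.0592,0.9982)
θ=142°: P = B + 2.30·ex + -1.32·ey = (-0.7780,1.2811)
θ=173°: B = A + 4.00·(cos173°, sin173°) = (-3.9702, 0.4875)
θ=173°: |BD| = 9.9821
θ=173°: circle(B,9.00) ∩ circle(D,3.00): a=8.5975, h=2.6614
θ=173°:   candidates: C₊=(4.7470,2.7258) cross=26.566; C₋=(4.4871,-2.5906) cross=-26.566
θ=173°:   branch + wants cross > 0 → take C=(4.7470,2.7258) (cross=26.566)
θ=173°: ex = (C−B)/|BC| = (0.9686,0.2487); ey = (-0.2487,0.9686)
θ=173°: P = B + 2.30·ex + -1.32·ey = (-1.4142,-0.2190)
θ=263°: B = A + 4.00·(cos263°, sin263°) = (-0.4875, -3.9702)
θ=263°: |BD| = 7.6059
θ=263°: circle(B,9.00) ∩ circle(D,3.00): a=8.5361, h=2.8521
θ=263°:   candidates: C₊=(5.3047,2.9183) cross=21.693; C₋=(8.2822,-1.9472) cross=-21.693
θ=263°:   branch + wants cross > 0 → take C=(5.3047,2.9183) (cross=21.693)
θ=263°: ex = (C−B)/|BC| = (0.6436,0.7654); ey = (-0.7654,0.6436)
θ=263°: P = B + 2.30·ex + -1.32·ey = (2.0030,-3.0593)

θ=109°: 0.79 2.16
θ=142°: -0.78 1.28
θ=173°: -1.41 -0.22
θ=263°: 2.00 -3.06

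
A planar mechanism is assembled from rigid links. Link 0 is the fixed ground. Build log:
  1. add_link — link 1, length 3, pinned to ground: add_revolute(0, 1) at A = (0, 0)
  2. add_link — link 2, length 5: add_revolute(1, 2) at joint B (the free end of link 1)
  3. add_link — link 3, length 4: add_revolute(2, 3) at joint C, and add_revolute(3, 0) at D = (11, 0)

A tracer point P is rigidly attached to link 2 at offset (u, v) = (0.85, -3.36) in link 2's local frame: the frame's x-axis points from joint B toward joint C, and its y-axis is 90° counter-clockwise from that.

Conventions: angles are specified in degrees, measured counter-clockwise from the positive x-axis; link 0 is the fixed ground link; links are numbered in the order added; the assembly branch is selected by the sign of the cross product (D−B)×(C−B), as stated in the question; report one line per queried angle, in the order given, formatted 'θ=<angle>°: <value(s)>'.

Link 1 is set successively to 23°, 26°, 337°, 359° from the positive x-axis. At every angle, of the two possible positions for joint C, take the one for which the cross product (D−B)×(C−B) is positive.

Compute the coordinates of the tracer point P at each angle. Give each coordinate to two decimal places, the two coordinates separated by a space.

A=(0,0), D=(11.00,0)
θ=23°: B = A + 3.00·(cos23°, sin23°) = (2.7615, 1.1722)
θ=23°: |BD| = 8.3215
θ=23°: circle(B,5.00) ∩ circle(D,4.00): a=4.7015, h=1.7017
θ=23°:   candidates: C₊=(7.6558,2.1947) cross=14.161; C₋=(7.1764,-1.1748) cross=-14.161
θ=23°:   branch + wants cross > 0 → take C=(7.6558,2.1947) (cross=14.161)
θ=23°: ex = (C−B)/|BC| = (0.9789,0.2045); ey = (-0.2045,0.9789)
θ=23°: P = B + 0.85·ex + -3.36·ey = (4.2807,-1.9430)
θ=26°: B = A + 3.00·(cos26°, sin26°) = (2.6964, 1.3151)
θ=26°: |BD| = 8.4071
θ=26°: circle(B,5.00) ∩ circle(D,4.00): a=4.7388, h=1.5949
θ=26°:   candidates: C₊=(7.6263,2.1491) cross=13.408; C₋=(7.1274,-1.0014) cross=-13.408
θ=26°:   branch + wants cross > 0 → take C=(7.6263,2.1491) (cross=13.408)
θ=26°: ex = (C−B)/|BC| = (0.9860,0.1668); ey = (-0.1668,0.9860)
θ=26°: P = B + 0.85·ex + -3.36·ey = (4.0949,-1.8561)
θ=337°: B = A + 3.00·(cos337°, sin337°) = (2.7615, -1.1722)
θ=337°: |BD| = 8.3215
θ=337°: circle(B,5.00) ∩ circle(D,4.00): a=4.7015, h=1.7017
θ=337°:   candidates: C₊=(7.1764,1.1748) cross=14.161; C₋=(7.6558,-2.1947) cross=-14.161
θ=337°:   branch + wants cross > 0 → take C=(7.1764,1.1748) (cross=14.161)
θ=337°: ex = (C−B)/|BC| = (0.8830,0.4694); ey = (-0.4694,0.8830)
θ=337°: P = B + 0.85·ex + -3.36·ey = (5.0893,-3.7400)
θ=359°: B = A + 3.00·(cos359°, sin359°) = (2.9995, -0.0524)
θ=359°: |BD| = 8.0006
θ=359°: circle(B,5.00) ∩ circle(D,4.00): a=4.5628, h=2.0448
θ=359°:   candidates: C₊=(7.5488,2.0222) cross=16.360; C₋=(7.5756,-2.0672) cross=-16.360
θ=359°:   branch + wants cross > 0 → take C=(7.5488,2.0222) (cross=16.360)
θ=359°: ex = (C−B)/|BC| = (0.9099,0.4149); ey = (-0.4149,0.9099)
θ=359°: P = B + 0.85·ex + -3.36·ey = (5.1671,-2.7568)

θ=23°: 4.28 -1.94
θ=26°: 4.09 -1.86
θ=337°: 5.09 -3.74
θ=359°: 5.17 -2.76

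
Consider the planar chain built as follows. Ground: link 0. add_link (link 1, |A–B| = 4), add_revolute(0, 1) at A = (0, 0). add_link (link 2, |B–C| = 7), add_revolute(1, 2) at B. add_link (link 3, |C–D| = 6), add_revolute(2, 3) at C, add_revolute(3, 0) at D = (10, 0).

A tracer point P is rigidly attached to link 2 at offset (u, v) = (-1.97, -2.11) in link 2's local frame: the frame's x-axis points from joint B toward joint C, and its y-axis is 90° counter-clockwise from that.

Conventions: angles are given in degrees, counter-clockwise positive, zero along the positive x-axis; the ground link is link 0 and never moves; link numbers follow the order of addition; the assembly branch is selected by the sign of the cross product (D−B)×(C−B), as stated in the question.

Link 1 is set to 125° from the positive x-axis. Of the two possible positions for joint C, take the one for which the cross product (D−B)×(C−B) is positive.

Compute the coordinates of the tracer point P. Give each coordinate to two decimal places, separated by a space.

A=(0,0), D=(10.00,0)
B = A + 4.00·(cos125°, sin125°) = (-2.2943, 3.2766)
|BD| = 12.7234
circle(B,7.00) ∩ circle(D,6.00): a=6.8726, h=1.3295
  candidates: C₊=(4.6889,2.7914) cross=16.915; C₋=(4.0041,0.2221) cross=-16.915
  branch + wants cross > 0 → take C=(4.6889,2.7914) (cross=16.915)
ex = (C−B)/|BC| = (0.9976,-0.0693); ey = (0.0693,0.9976)
P = B + -1.97·ex + -2.11·ey = (-4.4058,1.3082)

-4.41 1.31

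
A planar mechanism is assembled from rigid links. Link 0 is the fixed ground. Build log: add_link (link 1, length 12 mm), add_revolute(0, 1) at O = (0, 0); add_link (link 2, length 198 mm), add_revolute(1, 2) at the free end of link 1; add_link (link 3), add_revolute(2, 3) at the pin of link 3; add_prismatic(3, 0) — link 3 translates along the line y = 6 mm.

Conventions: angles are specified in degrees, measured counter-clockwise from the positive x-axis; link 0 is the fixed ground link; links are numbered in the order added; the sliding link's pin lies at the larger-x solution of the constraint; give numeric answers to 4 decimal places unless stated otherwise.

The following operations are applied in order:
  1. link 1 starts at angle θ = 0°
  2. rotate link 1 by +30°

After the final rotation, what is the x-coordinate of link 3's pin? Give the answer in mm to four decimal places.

geometry: r = 12 mm, L = 198 mm, e = 6 mm; θ starts at 0°
rotate link 1 by +30°: θ ← 0° +30° = 30°
crank pin P = (r cos θ, r sin θ) = (10.392305, 6.000000)
h = r sin θ − e = 6.000000 − 6 = -0.000000
x = r cos θ + √(L² − h²) = 10.392305 + 198.000000 = 208.392305

208.3923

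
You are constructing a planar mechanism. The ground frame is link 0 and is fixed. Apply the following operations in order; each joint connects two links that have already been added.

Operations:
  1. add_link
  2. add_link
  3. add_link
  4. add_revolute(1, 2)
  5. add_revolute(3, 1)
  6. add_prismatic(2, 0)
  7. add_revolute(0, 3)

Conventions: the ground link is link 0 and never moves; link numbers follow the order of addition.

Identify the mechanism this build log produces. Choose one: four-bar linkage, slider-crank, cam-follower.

links: 4 (incl. ground); joints: 3 revolute, 1 prismatic, 0 higher (cam) pair, forming one closed loop
4 links, 3 revolutes + 1 prismatic in one loop → slider-crank

slider-crank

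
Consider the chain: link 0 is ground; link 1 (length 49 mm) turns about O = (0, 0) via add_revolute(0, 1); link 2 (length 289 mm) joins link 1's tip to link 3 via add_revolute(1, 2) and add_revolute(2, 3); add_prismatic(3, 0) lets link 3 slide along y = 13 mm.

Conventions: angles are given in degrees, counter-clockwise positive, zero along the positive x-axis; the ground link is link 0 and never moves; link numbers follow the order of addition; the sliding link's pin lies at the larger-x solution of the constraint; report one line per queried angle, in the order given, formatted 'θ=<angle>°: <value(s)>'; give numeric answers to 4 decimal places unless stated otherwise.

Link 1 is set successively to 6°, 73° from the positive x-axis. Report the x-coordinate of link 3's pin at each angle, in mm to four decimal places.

geometry: r = 49 mm, L = 289 mm, e = 13 mm
θ=6°: crank pin P = (r cos θ, r sin θ) = (48.731573, 5.121895)
θ=6°: h = r sin θ − e = 5.121895 − 13 = -7.878105
θ=6°: x = r cos θ + √(L² − h²) = 48.731573 + 288.892602 = 337.624175
θ=73°: crank pin P = (r cos θ, r sin θ) = (14.326214, 46.858933)
θ=73°: h = r sin θ − e = 46.858933 − 13 = 33.858933
θ=73°: x = r cos θ + √(L² − h²) = 14.326214 + 287.009708 = 301.335922

θ=6°: 337.6242
θ=73°: 301.3359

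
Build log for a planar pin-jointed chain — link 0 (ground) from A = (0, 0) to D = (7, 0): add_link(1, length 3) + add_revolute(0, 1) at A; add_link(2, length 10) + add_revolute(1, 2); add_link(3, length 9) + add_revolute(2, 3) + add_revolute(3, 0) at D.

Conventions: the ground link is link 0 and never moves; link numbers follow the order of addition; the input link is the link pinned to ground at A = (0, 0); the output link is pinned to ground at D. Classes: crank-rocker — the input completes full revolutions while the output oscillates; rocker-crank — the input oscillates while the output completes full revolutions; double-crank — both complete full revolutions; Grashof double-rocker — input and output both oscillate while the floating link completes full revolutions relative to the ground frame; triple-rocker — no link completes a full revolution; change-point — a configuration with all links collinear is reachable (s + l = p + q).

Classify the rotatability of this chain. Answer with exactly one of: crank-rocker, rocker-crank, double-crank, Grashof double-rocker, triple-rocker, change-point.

lengths: ground=7, input=3, coupler=10, output=9
sorted: s=3 (shortest), l=10 (longest), p+q=16
s + l = 13 vs p + q = 16
s + l < p + q (Grashof) with shortest = input link → crank-rocker

crank-rocker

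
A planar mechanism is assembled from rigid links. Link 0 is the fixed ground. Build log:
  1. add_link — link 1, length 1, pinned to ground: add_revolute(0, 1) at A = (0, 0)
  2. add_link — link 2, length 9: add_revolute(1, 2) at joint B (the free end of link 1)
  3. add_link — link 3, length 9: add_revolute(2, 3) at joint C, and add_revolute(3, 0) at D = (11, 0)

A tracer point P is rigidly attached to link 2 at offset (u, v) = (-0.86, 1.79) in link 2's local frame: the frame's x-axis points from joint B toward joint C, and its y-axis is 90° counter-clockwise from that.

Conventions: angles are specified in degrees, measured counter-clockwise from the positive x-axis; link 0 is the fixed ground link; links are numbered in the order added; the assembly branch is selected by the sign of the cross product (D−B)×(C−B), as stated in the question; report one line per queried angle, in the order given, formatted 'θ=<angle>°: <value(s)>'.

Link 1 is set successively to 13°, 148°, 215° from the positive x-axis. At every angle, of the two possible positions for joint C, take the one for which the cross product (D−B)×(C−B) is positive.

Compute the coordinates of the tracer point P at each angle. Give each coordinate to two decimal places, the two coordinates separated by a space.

A=(0,0), D=(11.00,0)
θ=13°: B = A + 1.00·(cos13°, sin13°) = (0.9744, 0.2250)
θ=13°: |BD| = 10.0282
θ=13°: circle(B,9.00) ∩ circle(D,9.00): a=5.0141, h=7.4739
θ=13°:   candidates: C₊=(6.1548,7.5845) cross=74.949; C₋=(5.8195,-7.3595) cross=-74.949
θ=13°:   branch + wants cross > 0 → take C=(6.1548,7.5845) (cross=74.949)
θ=13°: ex = (C−B)/|BC| = (0.5756,0.8177); ey = (-0.8177,0.5756)
θ=13°: P = B + -0.86·ex + 1.79·ey = (-0.9844,0.5520)
θ=148°: B = A + 1.00·(cos148°, sin148°) = (-0.8480, 0.5299)
θ=148°: |BD| = 11.8599
θ=148°: circle(B,9.00) ∩ circle(D,9.00): a=5.9299, h=6.7702
θ=148°:   candidates: C₊=(5.3785,7.0284) cross=80.294; C₋=(4.7735,-6.4985) cross=-80.294
θ=148°:   branch + wants cross > 0 → take C=(5.3785,7.0284) (cross=80.294)
θ=148°: ex = (C−B)/|BC| = (0.6918,0.7221); ey = (-0.7221,0.6918)
θ=148°: P = B + -0.86·ex + 1.79·ey = (-2.7355,1.1473)
θ=215°: B = A + 1.00·(cos215°, sin215°) = (-0.8192, -0.5736)
θ=215°: |BD| = 11.8331
θ=215°: circle(B,9.00) ∩ circle(D,9.00): a=5.9165, h=6.7819
θ=215°:   candidates: C₊=(4.7617,6.4872) cross=80.251; C₋=(5.4192,-7.0608) cross=-80.251
θ=215°:   branch + wants cross > 0 → take C=(4.7617,6.4872) (cross=80.251)
θ=215°: ex = (C−B)/|BC| = (0.6201,0.7845); ey = (-0.7845,0.6201)
θ=215°: P = B + -0.86·ex + 1.79·ey = (-2.7567,-0.1383)

θ=13°: -0.98 0.55
θ=148°: -2.74 1.15
θ=215°: -2.76 -0.14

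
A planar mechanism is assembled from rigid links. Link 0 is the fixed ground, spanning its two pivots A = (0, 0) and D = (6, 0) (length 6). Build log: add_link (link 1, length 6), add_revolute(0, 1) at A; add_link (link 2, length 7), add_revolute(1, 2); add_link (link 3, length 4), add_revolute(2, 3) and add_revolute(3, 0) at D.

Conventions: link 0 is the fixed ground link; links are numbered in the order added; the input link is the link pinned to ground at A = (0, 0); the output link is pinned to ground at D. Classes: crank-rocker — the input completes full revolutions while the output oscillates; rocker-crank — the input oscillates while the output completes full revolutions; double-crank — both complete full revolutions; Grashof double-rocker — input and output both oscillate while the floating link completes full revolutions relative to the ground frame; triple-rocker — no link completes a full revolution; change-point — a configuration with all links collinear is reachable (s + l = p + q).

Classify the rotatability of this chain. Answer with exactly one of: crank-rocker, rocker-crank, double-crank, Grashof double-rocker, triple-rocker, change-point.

lengths: ground=6, input=6, coupler=7, output=4
sorted: s=4 (shortest), l=7 (longest), p+q=12
s + l = 11 vs p + q = 12
s + l < p + q (Grashof) with shortest = output link → rocker-crank

rocker-crank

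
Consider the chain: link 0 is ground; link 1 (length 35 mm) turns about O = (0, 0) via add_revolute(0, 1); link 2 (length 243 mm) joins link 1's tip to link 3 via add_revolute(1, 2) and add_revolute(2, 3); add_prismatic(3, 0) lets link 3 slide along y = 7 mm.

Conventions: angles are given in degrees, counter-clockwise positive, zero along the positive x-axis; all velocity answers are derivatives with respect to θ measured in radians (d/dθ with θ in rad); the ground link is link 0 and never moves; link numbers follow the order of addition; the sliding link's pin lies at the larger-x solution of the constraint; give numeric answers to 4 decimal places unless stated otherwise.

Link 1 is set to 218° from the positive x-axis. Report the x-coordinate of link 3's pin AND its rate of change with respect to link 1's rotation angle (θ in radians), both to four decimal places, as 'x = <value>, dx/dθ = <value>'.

geometry: r = 35 mm, L = 243 mm, e = 7 mm
crank pin P = (r cos θ, r sin θ) = (-27.580376, -21.548152)
h = r sin θ − e = -21.548152 − 7 = -28.548152
x = r cos θ + √(L² − h²) = -27.580376 + 241.317225 = 213.736849
dx/dθ = −r sin θ − h·r cos θ/√(L² − h²) (θ in radians; h = -28.548152) = 18.285356

x = 213.7368, dx/dθ = 18.2854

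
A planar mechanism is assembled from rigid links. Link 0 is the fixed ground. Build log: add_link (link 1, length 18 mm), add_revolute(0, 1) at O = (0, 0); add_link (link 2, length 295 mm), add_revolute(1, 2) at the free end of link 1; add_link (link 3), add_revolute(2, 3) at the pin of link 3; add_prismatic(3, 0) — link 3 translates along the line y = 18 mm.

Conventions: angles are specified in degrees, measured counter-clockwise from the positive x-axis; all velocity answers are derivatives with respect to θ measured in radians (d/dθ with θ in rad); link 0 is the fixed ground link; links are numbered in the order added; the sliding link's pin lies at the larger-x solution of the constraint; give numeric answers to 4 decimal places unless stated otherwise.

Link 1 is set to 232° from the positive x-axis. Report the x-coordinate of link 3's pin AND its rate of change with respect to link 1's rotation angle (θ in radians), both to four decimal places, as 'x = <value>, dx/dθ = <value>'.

geometry: r = 18 mm, L = 295 mm, e = 18 mm
crank pin P = (r cos θ, r sin θ) = (-11.081907, -14.184194)
h = r sin θ − e = -14.184194 − 18 = -32.184194
x = r cos θ + √(L² − h²) = -11.081907 + 293.239113 = 282.157207
dx/dθ = −r sin θ − h·r cos θ/√(L² − h²) (θ in radians; h = -32.184194) = 12.967909

x = 282.1572, dx/dθ = 12.9679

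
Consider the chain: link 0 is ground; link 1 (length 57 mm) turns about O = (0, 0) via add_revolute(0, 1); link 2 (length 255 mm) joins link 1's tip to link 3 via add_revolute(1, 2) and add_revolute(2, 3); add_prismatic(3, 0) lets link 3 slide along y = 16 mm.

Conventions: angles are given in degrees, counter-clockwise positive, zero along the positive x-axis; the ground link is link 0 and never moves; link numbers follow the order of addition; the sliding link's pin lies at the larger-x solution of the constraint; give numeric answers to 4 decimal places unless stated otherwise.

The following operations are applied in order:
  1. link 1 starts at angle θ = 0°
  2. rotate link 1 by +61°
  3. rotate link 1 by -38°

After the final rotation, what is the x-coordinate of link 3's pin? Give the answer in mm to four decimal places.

geometry: r = 57 mm, L = 255 mm, e = 16 mm; θ starts at 0°
rotate link 1 by +61°: θ ← 0° +61° = 61°
rotate link 1 by -38°: θ ← 61° -38° = 23°
crank pin P = (r cos θ, r sin θ) = (52.468777, 22.271674)
h = r sin θ − e = 22.271674 − 16 = 6.271674
x = r cos θ + √(L² − h²) = 52.468777 + 254.922863 = 307.391640

307.3916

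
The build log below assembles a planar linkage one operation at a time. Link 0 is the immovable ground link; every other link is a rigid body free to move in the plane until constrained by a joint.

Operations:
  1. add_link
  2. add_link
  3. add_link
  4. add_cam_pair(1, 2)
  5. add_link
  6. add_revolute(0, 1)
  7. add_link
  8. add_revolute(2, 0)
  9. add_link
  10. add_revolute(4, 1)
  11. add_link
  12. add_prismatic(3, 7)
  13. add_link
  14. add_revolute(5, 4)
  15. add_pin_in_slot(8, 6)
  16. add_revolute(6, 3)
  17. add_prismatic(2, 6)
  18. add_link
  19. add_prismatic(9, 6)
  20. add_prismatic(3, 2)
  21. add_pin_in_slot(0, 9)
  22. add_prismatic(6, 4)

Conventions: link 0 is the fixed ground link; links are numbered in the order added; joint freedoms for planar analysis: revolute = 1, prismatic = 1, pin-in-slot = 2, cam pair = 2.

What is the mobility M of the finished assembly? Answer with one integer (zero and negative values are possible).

ground; <1,0,0>
#1 <2,0,0>
#2 <3,0,0>
#3 <4,0,0>
C:1↔2 J2 <4,0,1>
#4 <5,0,1>
R:0↔1 J1 <5,1,1>
#5 <6,1,1>
R:2↔0 J1 <6,2,1>
#6 <7,2,1>
R:4↔1 J1 <7,3,1>
#7 <8,3,1>
P:3↔7 J1 <8,4,1>
#8 <9,4,1>
R:5↔4 J1 <9,5,1>
PS:8↔6 J2 <9,5,2>
R:6↔3 J1 <9,6,2>
P:2↔6 J1 <9,7,2>
#9 <10,7,2>
P:9↔6 J1 <10,8,2>
P:3↔2 J1 <10,9,2>
PS:0↔9 J2 <10,9,3>
P:6↔4 J1 <10,10,3>
3×9 − 2×10 − 1×3 = 4

M = 4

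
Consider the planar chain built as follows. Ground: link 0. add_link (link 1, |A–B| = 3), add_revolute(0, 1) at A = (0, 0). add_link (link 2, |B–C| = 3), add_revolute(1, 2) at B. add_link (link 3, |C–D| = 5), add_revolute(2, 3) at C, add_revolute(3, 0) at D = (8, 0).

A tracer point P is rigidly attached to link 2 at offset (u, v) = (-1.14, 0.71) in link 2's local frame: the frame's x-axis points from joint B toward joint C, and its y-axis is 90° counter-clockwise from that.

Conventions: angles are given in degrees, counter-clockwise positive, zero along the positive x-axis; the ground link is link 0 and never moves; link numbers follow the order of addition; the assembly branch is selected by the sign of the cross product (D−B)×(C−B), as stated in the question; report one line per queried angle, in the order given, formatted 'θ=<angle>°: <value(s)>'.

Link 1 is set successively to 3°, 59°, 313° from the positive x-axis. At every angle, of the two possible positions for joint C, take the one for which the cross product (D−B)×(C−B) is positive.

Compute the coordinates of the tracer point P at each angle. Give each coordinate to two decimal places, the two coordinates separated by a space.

A=(0,0), D=(8.00,0)
θ=3°: B = A + 3.00·(cos3°, sin3°) = (2.9959, 0.1570)
θ=3°: |BD| = 5.0066
θ=3°: circle(B,3.00) ∩ circle(D,5.00): a=0.9054, h=2.8601
θ=3°:   candidates: C₊=(3.9905,2.9873) cross=14.319; C₋=(3.8111,-2.7301) cross=-14.319
θ=3°:   branch + wants cross > 0 → take C=(3.9905,2.9873) (cross=14.319)
θ=3°: ex = (C−B)/|BC| = (0.3315,0.9434); ey = (-0.9434,0.3315)
θ=3°: P = B + -1.14·ex + 0.71·ey = (1.9481,-0.6831)
θ=59°: B = A + 3.00·(cos59°, sin59°) = (1.5451, 2.5715)
θ=59°: |BD| = 6.9482
θ=59°: circle(B,3.00) ∩ circle(D,5.00): a=2.3228, h=1.8986
θ=59°:   candidates: C₊=(4.4056,3.4757) cross=13.192; C₋=(3.0003,-0.0520) cross=-13.192
θ=59°:   branch + wants cross > 0 → take C=(4.4056,3.4757) (cross=13.192)
θ=59°: ex = (C−B)/|BC| = (0.9535,0.3014); ey = (-0.3014,0.9535)
θ=59°: P = B + -1.14·ex + 0.71·ey = (0.2441,2.9049)
θ=313°: B = A + 3.00·(cos313°, sin313°) = (2.0460, -2.1941)
θ=313°: |BD| = 6.3454
θ=313°: circle(B,3.00) ∩ circle(D,5.00): a=1.9119, h=2.3118
θ=313°:   candidates: C₊=(3.0406,0.6363) cross=14.669; C₋=(4.6394,-3.7022) cross=-14.669
θ=313°:   branch + wants cross > 0 → take C=(3.0406,0.6363) (cross=14.669)
θ=313°: ex = (C−B)/|BC| = (0.3316,0.9434); ey = (-0.9434,0.3316)
θ=313°: P = B + -1.14·ex + 0.71·ey = (0.9982,-3.0342)

θ=3°: 1.95 -0.68
θ=59°: 0.24 2.90
θ=313°: 1.00 -3.03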